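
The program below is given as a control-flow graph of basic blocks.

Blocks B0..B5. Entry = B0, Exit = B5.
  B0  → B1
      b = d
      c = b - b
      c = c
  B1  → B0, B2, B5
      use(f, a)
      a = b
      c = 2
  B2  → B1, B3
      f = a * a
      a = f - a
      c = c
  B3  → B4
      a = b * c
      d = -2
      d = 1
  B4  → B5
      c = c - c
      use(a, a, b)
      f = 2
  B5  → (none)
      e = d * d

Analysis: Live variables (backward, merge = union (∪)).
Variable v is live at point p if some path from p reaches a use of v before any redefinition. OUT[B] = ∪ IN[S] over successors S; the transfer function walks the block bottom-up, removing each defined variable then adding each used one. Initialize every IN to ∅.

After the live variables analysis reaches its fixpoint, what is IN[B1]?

Answer: {a, b, d, f}

Derivation:
Per-block solution:
  B0:   IN={a, d, f}   OUT={a, b, d, f}
  B1:   IN={a, b, d, f}   OUT={a, b, c, d, f}
  B2:   IN={a, b, c, d}   OUT={a, b, c, d, f}
  B3:   IN={b, c}   OUT={a, b, c, d}
  B4:   IN={a, b, c, d}   OUT={d}
  B5:   IN={d}   OUT={}

Merge at B1: OUT[B1] = IN[B0] ⊔ IN[B2] ⊔ IN[B5] = {a, b, c, d, f}
Applying B1's transfer function to that OUT value gives IN[B1] (row B1 above).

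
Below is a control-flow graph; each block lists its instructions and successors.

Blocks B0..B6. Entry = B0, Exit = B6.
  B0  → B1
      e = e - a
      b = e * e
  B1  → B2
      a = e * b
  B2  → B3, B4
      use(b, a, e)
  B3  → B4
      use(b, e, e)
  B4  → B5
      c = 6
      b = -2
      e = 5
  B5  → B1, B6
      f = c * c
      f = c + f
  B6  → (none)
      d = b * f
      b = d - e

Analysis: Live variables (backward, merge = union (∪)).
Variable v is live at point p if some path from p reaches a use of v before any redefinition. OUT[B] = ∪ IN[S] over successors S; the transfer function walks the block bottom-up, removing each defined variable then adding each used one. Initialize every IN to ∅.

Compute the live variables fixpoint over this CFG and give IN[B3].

Per-block solution:
  B0:   IN={a, e}   OUT={b, e}
  B1:   IN={b, e}   OUT={a, b, e}
  B2:   IN={a, b, e}   OUT={b, e}
  B3:   IN={b, e}   OUT={}
  B4:   IN={}   OUT={b, c, e}
  B5:   IN={b, c, e}   OUT={b, e, f}
  B6:   IN={b, e, f}   OUT={}

Merge at B3: OUT[B3] = IN[B4] = {}
Applying B3's transfer function to that OUT value gives IN[B3] (row B3 above).

Answer: {b, e}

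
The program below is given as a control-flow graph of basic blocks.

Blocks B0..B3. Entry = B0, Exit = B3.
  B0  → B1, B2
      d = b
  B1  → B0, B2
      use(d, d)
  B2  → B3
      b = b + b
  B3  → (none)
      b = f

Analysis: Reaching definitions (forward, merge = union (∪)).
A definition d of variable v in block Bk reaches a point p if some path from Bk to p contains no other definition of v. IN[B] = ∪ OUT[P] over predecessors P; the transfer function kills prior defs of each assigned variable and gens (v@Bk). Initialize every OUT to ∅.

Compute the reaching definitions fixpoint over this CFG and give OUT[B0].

Answer: {d@B0}

Working:
Fixpoint table:
  B0:   IN={d@B0}   OUT={d@B0}
  B1:   IN={d@B0}   OUT={d@B0}
  B2:   IN={d@B0}   OUT={b@B2, d@B0}
  B3:   IN={b@B2, d@B0}   OUT={b@B3, d@B0}

Merge at B0 (entry node, so the boundary value {} is joined with the incoming edge(s)): IN[B0] = {} ⊔ OUT[B1] = {d@B0}
Applying B0's transfer function to that IN value gives OUT[B0] (row B0 above).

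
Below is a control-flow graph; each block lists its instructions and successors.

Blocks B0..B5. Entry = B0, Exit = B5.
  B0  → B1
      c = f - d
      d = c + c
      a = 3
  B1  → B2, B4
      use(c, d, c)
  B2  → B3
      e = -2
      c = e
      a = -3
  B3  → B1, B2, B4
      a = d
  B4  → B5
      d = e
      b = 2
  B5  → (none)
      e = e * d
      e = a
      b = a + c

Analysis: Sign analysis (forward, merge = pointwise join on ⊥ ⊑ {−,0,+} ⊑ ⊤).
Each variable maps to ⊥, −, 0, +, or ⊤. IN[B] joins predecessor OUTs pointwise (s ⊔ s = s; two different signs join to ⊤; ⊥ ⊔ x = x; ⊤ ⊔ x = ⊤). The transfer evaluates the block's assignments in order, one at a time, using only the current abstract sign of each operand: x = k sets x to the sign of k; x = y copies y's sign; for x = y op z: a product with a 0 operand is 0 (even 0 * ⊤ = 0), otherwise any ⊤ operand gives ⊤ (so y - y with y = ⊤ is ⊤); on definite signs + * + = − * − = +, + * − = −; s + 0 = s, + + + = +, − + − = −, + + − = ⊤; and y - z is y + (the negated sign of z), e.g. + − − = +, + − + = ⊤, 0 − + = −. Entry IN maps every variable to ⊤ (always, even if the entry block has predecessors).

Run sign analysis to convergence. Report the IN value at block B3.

Answer: {a: -, b: ⊤, c: -, d: ⊤, e: -, f: ⊤}

Working:
Per-block solution:
  B0:  IN=(all ⊤)  OUT={a:+; rest ⊤}
  B1:  IN=(all ⊤)  OUT=(all ⊤)
  B2:  IN=(all ⊤)  OUT={a:-, c:-, e:-; rest ⊤}
  B3:  IN={a:-, c:-, e:-; rest ⊤}  OUT={c:-, e:-; rest ⊤}
  B4:  IN=(all ⊤)  OUT={b:+; rest ⊤}
  B5:  IN={b:+; rest ⊤}  OUT=(all ⊤)

Merge at B3: IN[B3] = OUT[B2] = {a: -, b: ⊤, c: -, d: ⊤, e: -, f: ⊤}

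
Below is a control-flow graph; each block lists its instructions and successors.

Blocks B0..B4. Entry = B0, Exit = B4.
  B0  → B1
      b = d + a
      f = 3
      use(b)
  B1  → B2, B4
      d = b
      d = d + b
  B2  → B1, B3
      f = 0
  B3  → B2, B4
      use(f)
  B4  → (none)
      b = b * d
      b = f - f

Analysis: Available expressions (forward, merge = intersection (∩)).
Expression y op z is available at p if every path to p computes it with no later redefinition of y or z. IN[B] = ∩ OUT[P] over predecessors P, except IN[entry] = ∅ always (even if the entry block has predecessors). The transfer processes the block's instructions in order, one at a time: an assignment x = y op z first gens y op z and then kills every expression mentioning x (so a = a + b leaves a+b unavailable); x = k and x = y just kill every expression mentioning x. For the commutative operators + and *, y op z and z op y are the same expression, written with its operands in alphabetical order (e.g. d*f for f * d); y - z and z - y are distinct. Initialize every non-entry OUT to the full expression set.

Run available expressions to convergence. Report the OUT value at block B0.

Per-block solution:
  B0: | IN={} | OUT={a+d}
  B1: | IN={} | OUT={}
  B2: | IN={} | OUT={}
  B3: | IN={} | OUT={}
  B4: | IN={} | OUT={f-f}

B0 is the boundary node: IN[B0] = {}
Applying B0's transfer function to that IN value gives OUT[B0] (row B0 above).

Answer: {a+d}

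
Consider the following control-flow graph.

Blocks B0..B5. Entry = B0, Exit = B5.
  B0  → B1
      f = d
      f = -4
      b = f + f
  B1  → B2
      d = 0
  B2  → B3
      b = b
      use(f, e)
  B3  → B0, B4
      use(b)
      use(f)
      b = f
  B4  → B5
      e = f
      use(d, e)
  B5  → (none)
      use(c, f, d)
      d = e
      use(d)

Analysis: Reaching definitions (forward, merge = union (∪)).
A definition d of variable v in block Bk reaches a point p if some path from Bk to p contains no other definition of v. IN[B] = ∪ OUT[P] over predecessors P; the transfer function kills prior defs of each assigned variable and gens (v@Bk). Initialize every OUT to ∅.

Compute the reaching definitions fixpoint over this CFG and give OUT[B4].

Per-block solution:
  B0: | IN={b@B3, d@B1, f@B0} | OUT={b@B0, d@B1, f@B0}
  B1: | IN={b@B0, d@B1, f@B0} | OUT={b@B0, d@B1, f@B0}
  B2: | IN={b@B0, d@B1, f@B0} | OUT={b@B2, d@B1, f@B0}
  B3: | IN={b@B2, d@B1, f@B0} | OUT={b@B3, d@B1, f@B0}
  B4: | IN={b@B3, d@B1, f@B0} | OUT={b@B3, d@B1, e@B4, f@B0}
  B5: | IN={b@B3, d@B1, e@B4, f@B0} | OUT={b@B3, d@B5, e@B4, f@B0}

Merge at B4: IN[B4] = OUT[B3] = {b@B3, d@B1, f@B0}
Applying B4's transfer function to that IN value gives OUT[B4] (row B4 above).

Answer: {b@B3, d@B1, e@B4, f@B0}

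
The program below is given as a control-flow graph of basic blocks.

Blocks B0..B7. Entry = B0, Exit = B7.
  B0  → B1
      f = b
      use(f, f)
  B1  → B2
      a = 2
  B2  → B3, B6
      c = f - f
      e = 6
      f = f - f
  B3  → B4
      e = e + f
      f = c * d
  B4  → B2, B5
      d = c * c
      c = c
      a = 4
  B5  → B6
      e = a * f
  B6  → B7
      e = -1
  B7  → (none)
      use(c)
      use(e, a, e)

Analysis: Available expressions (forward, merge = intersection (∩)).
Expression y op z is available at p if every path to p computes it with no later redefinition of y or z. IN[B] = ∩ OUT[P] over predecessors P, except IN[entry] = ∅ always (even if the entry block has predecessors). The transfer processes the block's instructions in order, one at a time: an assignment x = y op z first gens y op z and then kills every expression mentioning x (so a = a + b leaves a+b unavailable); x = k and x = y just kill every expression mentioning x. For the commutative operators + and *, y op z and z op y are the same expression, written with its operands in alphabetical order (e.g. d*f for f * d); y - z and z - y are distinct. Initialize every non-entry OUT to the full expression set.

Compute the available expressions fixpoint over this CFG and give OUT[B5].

Converged values:
  B0:   IN={}   OUT={}
  B1:   IN={}   OUT={}
  B2:   IN={}   OUT={}
  B3:   IN={}   OUT={c*d}
  B4:   IN={c*d}   OUT={}
  B5:   IN={}   OUT={a*f}
  B6:   IN={}   OUT={}
  B7:   IN={}   OUT={}

Merge at B5: IN[B5] = OUT[B4] = {}
Applying B5's transfer function to that IN value gives OUT[B5] (row B5 above).

Answer: {a*f}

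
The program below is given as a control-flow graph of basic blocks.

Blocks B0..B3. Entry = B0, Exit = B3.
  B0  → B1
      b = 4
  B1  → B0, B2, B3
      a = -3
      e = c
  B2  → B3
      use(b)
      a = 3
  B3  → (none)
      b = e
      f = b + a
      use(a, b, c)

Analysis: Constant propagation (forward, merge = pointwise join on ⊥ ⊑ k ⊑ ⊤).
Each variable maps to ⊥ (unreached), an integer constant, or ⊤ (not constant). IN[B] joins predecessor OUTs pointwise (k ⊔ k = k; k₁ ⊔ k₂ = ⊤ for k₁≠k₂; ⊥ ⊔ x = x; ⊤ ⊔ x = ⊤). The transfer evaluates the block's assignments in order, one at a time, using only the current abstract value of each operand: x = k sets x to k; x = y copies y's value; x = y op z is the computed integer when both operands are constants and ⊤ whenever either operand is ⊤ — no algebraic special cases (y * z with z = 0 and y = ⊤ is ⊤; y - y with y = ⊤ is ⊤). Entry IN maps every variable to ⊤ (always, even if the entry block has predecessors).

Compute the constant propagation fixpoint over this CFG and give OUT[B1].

Fixpoint table:
  B0:   IN=(all ⊤)   OUT={b:4; rest ⊤}
  B1:   IN={b:4; rest ⊤}   OUT={a:-3, b:4; rest ⊤}
  B2:   IN={a:-3, b:4; rest ⊤}   OUT={a:3, b:4; rest ⊤}
  B3:   IN={b:4; rest ⊤}   OUT=(all ⊤)

Merge at B1: IN[B1] = OUT[B0] = {a: ⊤, b: 4, c: ⊤, d: ⊤, e: ⊤, f: ⊤}
Applying B1's transfer function to that IN value gives OUT[B1] (row B1 above).

Answer: {a: -3, b: 4, c: ⊤, d: ⊤, e: ⊤, f: ⊤}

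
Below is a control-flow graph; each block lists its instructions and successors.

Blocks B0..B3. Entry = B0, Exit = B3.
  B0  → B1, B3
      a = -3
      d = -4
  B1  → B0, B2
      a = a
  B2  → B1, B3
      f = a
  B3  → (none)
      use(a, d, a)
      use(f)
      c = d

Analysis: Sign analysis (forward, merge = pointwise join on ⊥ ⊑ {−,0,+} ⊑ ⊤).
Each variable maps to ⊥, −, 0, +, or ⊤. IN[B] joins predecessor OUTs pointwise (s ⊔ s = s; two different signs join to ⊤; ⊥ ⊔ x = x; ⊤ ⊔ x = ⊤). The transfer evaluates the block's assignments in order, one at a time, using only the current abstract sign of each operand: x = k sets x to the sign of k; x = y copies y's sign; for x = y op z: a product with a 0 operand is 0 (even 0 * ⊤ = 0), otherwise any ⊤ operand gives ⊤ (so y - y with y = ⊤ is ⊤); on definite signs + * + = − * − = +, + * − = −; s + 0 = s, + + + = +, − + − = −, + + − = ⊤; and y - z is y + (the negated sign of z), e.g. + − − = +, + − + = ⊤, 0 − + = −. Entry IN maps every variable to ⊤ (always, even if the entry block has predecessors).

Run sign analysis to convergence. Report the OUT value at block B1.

Per-block solution:
  B0:  IN=(all ⊤)  OUT={a:-, d:-; rest ⊤}
  B1:  IN={a:-, d:-; rest ⊤}  OUT={a:-, d:-; rest ⊤}
  B2:  IN={a:-, d:-; rest ⊤}  OUT={a:-, d:-, f:-; rest ⊤}
  B3:  IN={a:-, d:-; rest ⊤}  OUT={a:-, c:-, d:-; rest ⊤}

Merge at B1: IN[B1] = OUT[B0] ⊔ OUT[B2] = {a: -, b: ⊤, c: ⊤, d: -, e: ⊤, f: ⊤}
Applying B1's transfer function to that IN value gives OUT[B1] (row B1 above).

Answer: {a: -, b: ⊤, c: ⊤, d: -, e: ⊤, f: ⊤}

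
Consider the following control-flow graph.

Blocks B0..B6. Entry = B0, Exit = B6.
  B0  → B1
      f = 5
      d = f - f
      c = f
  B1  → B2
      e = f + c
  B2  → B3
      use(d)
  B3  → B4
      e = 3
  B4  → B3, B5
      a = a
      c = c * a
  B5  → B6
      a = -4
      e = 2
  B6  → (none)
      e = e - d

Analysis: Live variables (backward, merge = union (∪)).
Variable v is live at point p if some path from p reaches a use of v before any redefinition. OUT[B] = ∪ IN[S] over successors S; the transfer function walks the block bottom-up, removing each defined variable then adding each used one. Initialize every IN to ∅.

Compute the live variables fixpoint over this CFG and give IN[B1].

Converged values:
  B0:  IN={a}  OUT={a, c, d, f}
  B1:  IN={a, c, d, f}  OUT={a, c, d}
  B2:  IN={a, c, d}  OUT={a, c, d}
  B3:  IN={a, c, d}  OUT={a, c, d}
  B4:  IN={a, c, d}  OUT={a, c, d}
  B5:  IN={d}  OUT={d, e}
  B6:  IN={d, e}  OUT={}

Merge at B1: OUT[B1] = IN[B2] = {a, c, d}
Applying B1's transfer function to that OUT value gives IN[B1] (row B1 above).

Answer: {a, c, d, f}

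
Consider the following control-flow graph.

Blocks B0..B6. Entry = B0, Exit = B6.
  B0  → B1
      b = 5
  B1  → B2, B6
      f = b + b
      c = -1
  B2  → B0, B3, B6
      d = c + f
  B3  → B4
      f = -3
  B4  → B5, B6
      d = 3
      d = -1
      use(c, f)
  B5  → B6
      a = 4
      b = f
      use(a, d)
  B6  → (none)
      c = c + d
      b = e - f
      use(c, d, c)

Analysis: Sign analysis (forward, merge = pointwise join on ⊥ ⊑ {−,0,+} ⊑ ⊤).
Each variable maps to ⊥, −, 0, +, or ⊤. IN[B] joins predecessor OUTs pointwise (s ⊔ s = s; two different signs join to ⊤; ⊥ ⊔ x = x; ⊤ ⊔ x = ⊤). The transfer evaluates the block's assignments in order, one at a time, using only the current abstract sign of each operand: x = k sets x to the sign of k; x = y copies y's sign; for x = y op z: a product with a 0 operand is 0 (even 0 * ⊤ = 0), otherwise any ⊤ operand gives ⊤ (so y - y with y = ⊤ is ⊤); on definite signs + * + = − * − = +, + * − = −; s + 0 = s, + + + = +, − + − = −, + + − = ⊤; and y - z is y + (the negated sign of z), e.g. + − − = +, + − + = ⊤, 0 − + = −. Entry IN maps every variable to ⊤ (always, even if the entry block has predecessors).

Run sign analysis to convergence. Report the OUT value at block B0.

Answer: {a: ⊤, b: +, c: ⊤, d: ⊤, e: ⊤, f: ⊤}

Working:
Converged values:
  B0:   IN=(all ⊤)   OUT={b:+; rest ⊤}
  B1:   IN={b:+; rest ⊤}   OUT={b:+, c:-, f:+; rest ⊤}
  B2:   IN={b:+, c:-, f:+; rest ⊤}   OUT={b:+, c:-, f:+; rest ⊤}
  B3:   IN={b:+, c:-, f:+; rest ⊤}   OUT={b:+, c:-, f:-; rest ⊤}
  B4:   IN={b:+, c:-, f:-; rest ⊤}   OUT={b:+, c:-, d:-, f:-; rest ⊤}
  B5:   IN={b:+, c:-, d:-, f:-; rest ⊤}   OUT={a:+, b:-, c:-, d:-, f:-; rest ⊤}
  B6:   IN={c:-; rest ⊤}   OUT=(all ⊤)

Merge at B0 (entry node, so the boundary value (all ⊤) is joined with the incoming edge(s)): IN[B0] = (all ⊤) ⊔ OUT[B2] = {a: ⊤, b: ⊤, c: ⊤, d: ⊤, e: ⊤, f: ⊤}
Applying B0's transfer function to that IN value gives OUT[B0] (row B0 above).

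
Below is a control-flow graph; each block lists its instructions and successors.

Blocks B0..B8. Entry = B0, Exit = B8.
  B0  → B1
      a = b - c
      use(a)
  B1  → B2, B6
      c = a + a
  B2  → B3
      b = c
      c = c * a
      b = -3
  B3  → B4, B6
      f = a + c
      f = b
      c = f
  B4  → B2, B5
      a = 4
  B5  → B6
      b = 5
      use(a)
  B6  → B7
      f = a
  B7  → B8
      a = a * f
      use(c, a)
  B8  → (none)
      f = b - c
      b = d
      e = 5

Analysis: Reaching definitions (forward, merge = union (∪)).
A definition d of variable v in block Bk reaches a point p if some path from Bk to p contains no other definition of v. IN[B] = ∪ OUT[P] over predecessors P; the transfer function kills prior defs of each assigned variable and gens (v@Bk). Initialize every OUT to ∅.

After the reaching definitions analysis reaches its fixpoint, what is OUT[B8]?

Answer: {a@B7, b@B8, c@B1, c@B3, e@B8, f@B8}

Trace:
Fixpoint table:
  B0:  IN={}  OUT={a@B0}
  B1:  IN={a@B0}  OUT={a@B0, c@B1}
  B2:  IN={a@B0, a@B4, b@B2, c@B1, c@B3, f@B3}  OUT={a@B0, a@B4, b@B2, c@B2, f@B3}
  B3:  IN={a@B0, a@B4, b@B2, c@B2, f@B3}  OUT={a@B0, a@B4, b@B2, c@B3, f@B3}
  B4:  IN={a@B0, a@B4, b@B2, c@B3, f@B3}  OUT={a@B4, b@B2, c@B3, f@B3}
  B5:  IN={a@B4, b@B2, c@B3, f@B3}  OUT={a@B4, b@B5, c@B3, f@B3}
  B6:  IN={a@B0, a@B4, b@B2, b@B5, c@B1, c@B3, f@B3}  OUT={a@B0, a@B4, b@B2, b@B5, c@B1, c@B3, f@B6}
  B7:  IN={a@B0, a@B4, b@B2, b@B5, c@B1, c@B3, f@B6}  OUT={a@B7, b@B2, b@B5, c@B1, c@B3, f@B6}
  B8:  IN={a@B7, b@B2, b@B5, c@B1, c@B3, f@B6}  OUT={a@B7, b@B8, c@B1, c@B3, e@B8, f@B8}

Merge at B8: IN[B8] = OUT[B7] = {a@B7, b@B2, b@B5, c@B1, c@B3, f@B6}
Applying B8's transfer function to that IN value gives OUT[B8] (row B8 above).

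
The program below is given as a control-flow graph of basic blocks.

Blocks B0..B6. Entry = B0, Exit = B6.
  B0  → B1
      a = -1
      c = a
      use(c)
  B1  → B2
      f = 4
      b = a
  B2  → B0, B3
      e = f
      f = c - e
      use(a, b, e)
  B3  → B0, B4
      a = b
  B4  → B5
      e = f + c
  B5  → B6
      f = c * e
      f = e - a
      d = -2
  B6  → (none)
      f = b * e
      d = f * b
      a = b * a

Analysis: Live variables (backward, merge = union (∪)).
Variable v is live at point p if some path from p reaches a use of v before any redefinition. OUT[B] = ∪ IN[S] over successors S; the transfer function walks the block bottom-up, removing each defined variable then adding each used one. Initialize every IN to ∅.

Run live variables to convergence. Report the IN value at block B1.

Per-block solution:
  B0:   IN={}   OUT={a, c}
  B1:   IN={a, c}   OUT={a, b, c, f}
  B2:   IN={a, b, c, f}   OUT={b, c, f}
  B3:   IN={b, c, f}   OUT={a, b, c, f}
  B4:   IN={a, b, c, f}   OUT={a, b, c, e}
  B5:   IN={a, b, c, e}   OUT={a, b, e}
  B6:   IN={a, b, e}   OUT={}

Merge at B1: OUT[B1] = IN[B2] = {a, b, c, f}
Applying B1's transfer function to that OUT value gives IN[B1] (row B1 above).

Answer: {a, c}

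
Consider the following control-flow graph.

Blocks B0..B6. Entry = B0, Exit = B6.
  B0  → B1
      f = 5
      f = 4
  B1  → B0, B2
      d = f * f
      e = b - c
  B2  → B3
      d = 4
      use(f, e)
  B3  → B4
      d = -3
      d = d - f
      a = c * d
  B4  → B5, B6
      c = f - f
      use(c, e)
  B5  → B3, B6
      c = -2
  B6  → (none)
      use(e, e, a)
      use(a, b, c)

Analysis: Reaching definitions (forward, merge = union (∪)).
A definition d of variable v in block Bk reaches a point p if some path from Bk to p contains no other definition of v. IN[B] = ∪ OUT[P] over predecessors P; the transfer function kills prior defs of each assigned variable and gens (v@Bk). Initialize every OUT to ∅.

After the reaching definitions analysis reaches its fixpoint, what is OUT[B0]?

Per-block solution:
  B0: | IN={d@B1, e@B1, f@B0} | OUT={d@B1, e@B1, f@B0}
  B1: | IN={d@B1, e@B1, f@B0} | OUT={d@B1, e@B1, f@B0}
  B2: | IN={d@B1, e@B1, f@B0} | OUT={d@B2, e@B1, f@B0}
  B3: | IN={a@B3, c@B5, d@B2, d@B3, e@B1, f@B0} | OUT={a@B3, c@B5, d@B3, e@B1, f@B0}
  B4: | IN={a@B3, c@B5, d@B3, e@B1, f@B0} | OUT={a@B3, c@B4, d@B3, e@B1, f@B0}
  B5: | IN={a@B3, c@B4, d@B3, e@B1, f@B0} | OUT={a@B3, c@B5, d@B3, e@B1, f@B0}
  B6: | IN={a@B3, c@B4, c@B5, d@B3, e@B1, f@B0} | OUT={a@B3, c@B4, c@B5, d@B3, e@B1, f@B0}

Merge at B0 (entry node, so the boundary value {} is joined with the incoming edge(s)): IN[B0] = {} ⊔ OUT[B1] = {d@B1, e@B1, f@B0}
Applying B0's transfer function to that IN value gives OUT[B0] (row B0 above).

Answer: {d@B1, e@B1, f@B0}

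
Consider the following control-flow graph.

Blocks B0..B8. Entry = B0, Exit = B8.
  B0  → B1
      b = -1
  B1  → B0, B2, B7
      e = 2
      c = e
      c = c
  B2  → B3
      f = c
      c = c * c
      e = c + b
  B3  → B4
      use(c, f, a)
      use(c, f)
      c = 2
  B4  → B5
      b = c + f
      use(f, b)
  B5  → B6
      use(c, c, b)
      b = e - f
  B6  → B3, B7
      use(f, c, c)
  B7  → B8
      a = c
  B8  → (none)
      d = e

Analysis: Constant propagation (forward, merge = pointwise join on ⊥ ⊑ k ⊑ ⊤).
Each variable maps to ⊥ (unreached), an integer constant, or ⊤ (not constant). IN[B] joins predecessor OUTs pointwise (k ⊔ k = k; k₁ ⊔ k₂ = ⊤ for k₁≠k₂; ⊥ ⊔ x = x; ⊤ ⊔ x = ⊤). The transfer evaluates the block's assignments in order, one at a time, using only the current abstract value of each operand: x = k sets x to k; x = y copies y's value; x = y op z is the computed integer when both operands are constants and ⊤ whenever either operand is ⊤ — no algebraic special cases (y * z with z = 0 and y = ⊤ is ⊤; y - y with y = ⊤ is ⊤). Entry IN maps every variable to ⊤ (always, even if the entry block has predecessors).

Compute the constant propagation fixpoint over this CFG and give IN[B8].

Per-block solution:
  B0:   IN=(all ⊤)   OUT={b:-1; rest ⊤}
  B1:   IN={b:-1; rest ⊤}   OUT={b:-1, c:2, e:2; rest ⊤}
  B2:   IN={b:-1, c:2, e:2; rest ⊤}   OUT={b:-1, c:4, e:3, f:2; rest ⊤}
  B3:   IN={e:3, f:2; rest ⊤}   OUT={c:2, e:3, f:2; rest ⊤}
  B4:   IN={c:2, e:3, f:2; rest ⊤}   OUT={b:4, c:2, e:3, f:2; rest ⊤}
  B5:   IN={b:4, c:2, e:3, f:2; rest ⊤}   OUT={b:1, c:2, e:3, f:2; rest ⊤}
  B6:   IN={b:1, c:2, e:3, f:2; rest ⊤}   OUT={b:1, c:2, e:3, f:2; rest ⊤}
  B7:   IN={c:2; rest ⊤}   OUT={a:2, c:2; rest ⊤}
  B8:   IN={a:2, c:2; rest ⊤}   OUT={a:2, c:2; rest ⊤}

Merge at B8: IN[B8] = OUT[B7] = {a: 2, b: ⊤, c: 2, d: ⊤, e: ⊤, f: ⊤}

Answer: {a: 2, b: ⊤, c: 2, d: ⊤, e: ⊤, f: ⊤}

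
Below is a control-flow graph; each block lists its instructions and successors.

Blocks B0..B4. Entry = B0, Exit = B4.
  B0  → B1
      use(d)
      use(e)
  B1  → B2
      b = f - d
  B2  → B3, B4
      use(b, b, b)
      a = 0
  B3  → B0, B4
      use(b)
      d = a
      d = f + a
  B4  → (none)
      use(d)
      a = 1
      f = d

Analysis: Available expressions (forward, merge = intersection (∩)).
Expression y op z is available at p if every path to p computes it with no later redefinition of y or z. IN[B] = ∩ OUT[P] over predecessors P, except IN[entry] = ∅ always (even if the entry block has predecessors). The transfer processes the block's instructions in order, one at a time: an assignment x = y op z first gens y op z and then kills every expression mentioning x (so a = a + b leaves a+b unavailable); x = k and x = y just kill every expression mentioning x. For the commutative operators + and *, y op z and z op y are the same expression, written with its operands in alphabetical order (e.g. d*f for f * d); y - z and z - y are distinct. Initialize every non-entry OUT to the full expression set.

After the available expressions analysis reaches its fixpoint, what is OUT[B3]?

Converged values:
  B0:   IN={}   OUT={}
  B1:   IN={}   OUT={f-d}
  B2:   IN={f-d}   OUT={f-d}
  B3:   IN={f-d}   OUT={a+f}
  B4:   IN={}   OUT={}

Merge at B3: IN[B3] = OUT[B2] = {f-d}
Applying B3's transfer function to that IN value gives OUT[B3] (row B3 above).

Answer: {a+f}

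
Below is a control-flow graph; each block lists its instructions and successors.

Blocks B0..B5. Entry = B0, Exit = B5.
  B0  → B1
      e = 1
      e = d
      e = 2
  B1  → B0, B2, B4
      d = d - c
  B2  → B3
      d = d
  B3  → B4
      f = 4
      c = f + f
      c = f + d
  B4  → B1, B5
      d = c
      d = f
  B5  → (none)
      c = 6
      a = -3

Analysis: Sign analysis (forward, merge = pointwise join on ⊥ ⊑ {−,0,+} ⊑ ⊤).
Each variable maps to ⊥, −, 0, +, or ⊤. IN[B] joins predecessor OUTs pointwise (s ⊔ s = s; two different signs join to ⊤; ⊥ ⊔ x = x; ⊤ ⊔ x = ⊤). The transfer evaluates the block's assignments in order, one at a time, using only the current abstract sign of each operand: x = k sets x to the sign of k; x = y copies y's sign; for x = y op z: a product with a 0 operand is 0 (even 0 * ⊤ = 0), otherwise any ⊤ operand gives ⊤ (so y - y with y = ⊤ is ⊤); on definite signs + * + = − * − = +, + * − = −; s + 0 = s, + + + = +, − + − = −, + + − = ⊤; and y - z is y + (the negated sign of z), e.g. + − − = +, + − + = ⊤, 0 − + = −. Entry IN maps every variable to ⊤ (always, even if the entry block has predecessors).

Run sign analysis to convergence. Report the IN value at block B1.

Converged values:
  B0:   IN=(all ⊤)   OUT={e:+; rest ⊤}
  B1:   IN={e:+; rest ⊤}   OUT={e:+; rest ⊤}
  B2:   IN={e:+; rest ⊤}   OUT={e:+; rest ⊤}
  B3:   IN={e:+; rest ⊤}   OUT={e:+, f:+; rest ⊤}
  B4:   IN={e:+; rest ⊤}   OUT={e:+; rest ⊤}
  B5:   IN={e:+; rest ⊤}   OUT={a:-, c:+, e:+; rest ⊤}

Merge at B1: IN[B1] = OUT[B0] ⊔ OUT[B4] = {a: ⊤, b: ⊤, c: ⊤, d: ⊤, e: +, f: ⊤}

Answer: {a: ⊤, b: ⊤, c: ⊤, d: ⊤, e: +, f: ⊤}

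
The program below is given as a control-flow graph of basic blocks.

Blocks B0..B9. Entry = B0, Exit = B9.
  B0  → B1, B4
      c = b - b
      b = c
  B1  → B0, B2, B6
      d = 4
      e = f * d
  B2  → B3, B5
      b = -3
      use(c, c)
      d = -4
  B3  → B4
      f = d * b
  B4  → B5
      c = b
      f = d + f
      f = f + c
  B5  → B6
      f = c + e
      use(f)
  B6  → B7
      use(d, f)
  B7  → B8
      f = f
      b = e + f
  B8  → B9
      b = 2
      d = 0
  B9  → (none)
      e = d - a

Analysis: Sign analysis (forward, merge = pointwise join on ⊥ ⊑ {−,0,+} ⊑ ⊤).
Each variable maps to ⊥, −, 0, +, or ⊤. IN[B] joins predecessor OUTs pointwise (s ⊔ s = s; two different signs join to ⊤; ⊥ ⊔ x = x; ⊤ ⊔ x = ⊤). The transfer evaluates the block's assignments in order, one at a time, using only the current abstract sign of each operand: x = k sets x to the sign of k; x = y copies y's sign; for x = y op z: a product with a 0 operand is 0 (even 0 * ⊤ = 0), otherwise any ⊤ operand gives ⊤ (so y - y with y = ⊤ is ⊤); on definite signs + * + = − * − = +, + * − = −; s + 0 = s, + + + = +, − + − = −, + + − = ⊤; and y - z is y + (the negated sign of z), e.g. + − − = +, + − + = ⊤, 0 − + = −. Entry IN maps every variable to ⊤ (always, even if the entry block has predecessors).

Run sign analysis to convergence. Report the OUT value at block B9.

Fixpoint table:
  B0: | IN=(all ⊤) | OUT=(all ⊤)
  B1: | IN=(all ⊤) | OUT={d:+; rest ⊤}
  B2: | IN={d:+; rest ⊤} | OUT={b:-, d:-; rest ⊤}
  B3: | IN={b:-, d:-; rest ⊤} | OUT={b:-, d:-, f:+; rest ⊤}
  B4: | IN=(all ⊤) | OUT=(all ⊤)
  B5: | IN=(all ⊤) | OUT=(all ⊤)
  B6: | IN=(all ⊤) | OUT=(all ⊤)
  B7: | IN=(all ⊤) | OUT=(all ⊤)
  B8: | IN=(all ⊤) | OUT={b:+, d:0; rest ⊤}
  B9: | IN={b:+, d:0; rest ⊤} | OUT={b:+, d:0; rest ⊤}

Merge at B9: IN[B9] = OUT[B8] = {a: ⊤, b: +, c: ⊤, d: 0, e: ⊤, f: ⊤}
Applying B9's transfer function to that IN value gives OUT[B9] (row B9 above).

Answer: {a: ⊤, b: +, c: ⊤, d: 0, e: ⊤, f: ⊤}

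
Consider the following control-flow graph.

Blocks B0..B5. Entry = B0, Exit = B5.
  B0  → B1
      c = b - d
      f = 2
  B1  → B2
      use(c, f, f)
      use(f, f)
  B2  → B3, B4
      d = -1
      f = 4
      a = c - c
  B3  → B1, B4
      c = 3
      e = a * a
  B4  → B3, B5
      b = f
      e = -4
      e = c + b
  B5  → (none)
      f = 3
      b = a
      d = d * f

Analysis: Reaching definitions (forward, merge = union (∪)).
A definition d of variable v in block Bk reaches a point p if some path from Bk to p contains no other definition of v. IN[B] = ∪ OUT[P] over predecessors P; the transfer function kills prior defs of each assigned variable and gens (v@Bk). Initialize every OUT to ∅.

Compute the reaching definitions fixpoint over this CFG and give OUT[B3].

Answer: {a@B2, b@B4, c@B3, d@B2, e@B3, f@B2}

Derivation:
Fixpoint table:
  B0: | IN={} | OUT={c@B0, f@B0}
  B1: | IN={a@B2, b@B4, c@B0, c@B3, d@B2, e@B3, f@B0, f@B2} | OUT={a@B2, b@B4, c@B0, c@B3, d@B2, e@B3, f@B0, f@B2}
  B2: | IN={a@B2, b@B4, c@B0, c@B3, d@B2, e@B3, f@B0, f@B2} | OUT={a@B2, b@B4, c@B0, c@B3, d@B2, e@B3, f@B2}
  B3: | IN={a@B2, b@B4, c@B0, c@B3, d@B2, e@B3, e@B4, f@B2} | OUT={a@B2, b@B4, c@B3, d@B2, e@B3, f@B2}
  B4: | IN={a@B2, b@B4, c@B0, c@B3, d@B2, e@B3, f@B2} | OUT={a@B2, b@B4, c@B0, c@B3, d@B2, e@B4, f@B2}
  B5: | IN={a@B2, b@B4, c@B0, c@B3, d@B2, e@B4, f@B2} | OUT={a@B2, b@B5, c@B0, c@B3, d@B5, e@B4, f@B5}

Merge at B3: IN[B3] = OUT[B2] ⊔ OUT[B4] = {a@B2, b@B4, c@B0, c@B3, d@B2, e@B3, e@B4, f@B2}
Applying B3's transfer function to that IN value gives OUT[B3] (row B3 above).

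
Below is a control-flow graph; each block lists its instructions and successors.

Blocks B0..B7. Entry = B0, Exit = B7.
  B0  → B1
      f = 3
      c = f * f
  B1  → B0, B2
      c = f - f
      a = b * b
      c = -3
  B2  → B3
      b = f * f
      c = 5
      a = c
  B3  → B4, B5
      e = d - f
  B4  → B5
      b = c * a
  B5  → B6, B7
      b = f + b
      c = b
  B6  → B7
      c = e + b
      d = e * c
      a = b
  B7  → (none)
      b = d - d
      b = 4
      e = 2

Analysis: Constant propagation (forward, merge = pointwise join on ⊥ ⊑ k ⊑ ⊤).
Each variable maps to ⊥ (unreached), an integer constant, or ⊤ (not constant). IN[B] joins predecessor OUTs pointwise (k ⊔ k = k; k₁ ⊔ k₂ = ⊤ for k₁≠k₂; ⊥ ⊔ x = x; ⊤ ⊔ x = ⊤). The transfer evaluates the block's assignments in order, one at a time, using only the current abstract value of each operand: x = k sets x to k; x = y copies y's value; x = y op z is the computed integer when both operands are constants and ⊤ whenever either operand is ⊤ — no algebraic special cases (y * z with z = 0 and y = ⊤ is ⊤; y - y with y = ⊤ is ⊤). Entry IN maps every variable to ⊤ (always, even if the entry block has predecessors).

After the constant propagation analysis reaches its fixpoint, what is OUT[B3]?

Per-block solution:
  B0: | IN=(all ⊤) | OUT={c:9, f:3; rest ⊤}
  B1: | IN={c:9, f:3; rest ⊤} | OUT={c:-3, f:3; rest ⊤}
  B2: | IN={c:-3, f:3; rest ⊤} | OUT={a:5, b:9, c:5, f:3; rest ⊤}
  B3: | IN={a:5, b:9, c:5, f:3; rest ⊤} | OUT={a:5, b:9, c:5, f:3; rest ⊤}
  B4: | IN={a:5, b:9, c:5, f:3; rest ⊤} | OUT={a:5, b:25, c:5, f:3; rest ⊤}
  B5: | IN={a:5, c:5, f:3; rest ⊤} | OUT={a:5, f:3; rest ⊤}
  B6: | IN={a:5, f:3; rest ⊤} | OUT={f:3; rest ⊤}
  B7: | IN={f:3; rest ⊤} | OUT={b:4, e:2, f:3; rest ⊤}

Merge at B3: IN[B3] = OUT[B2] = {a: 5, b: 9, c: 5, d: ⊤, e: ⊤, f: 3}
Applying B3's transfer function to that IN value gives OUT[B3] (row B3 above).

Answer: {a: 5, b: 9, c: 5, d: ⊤, e: ⊤, f: 3}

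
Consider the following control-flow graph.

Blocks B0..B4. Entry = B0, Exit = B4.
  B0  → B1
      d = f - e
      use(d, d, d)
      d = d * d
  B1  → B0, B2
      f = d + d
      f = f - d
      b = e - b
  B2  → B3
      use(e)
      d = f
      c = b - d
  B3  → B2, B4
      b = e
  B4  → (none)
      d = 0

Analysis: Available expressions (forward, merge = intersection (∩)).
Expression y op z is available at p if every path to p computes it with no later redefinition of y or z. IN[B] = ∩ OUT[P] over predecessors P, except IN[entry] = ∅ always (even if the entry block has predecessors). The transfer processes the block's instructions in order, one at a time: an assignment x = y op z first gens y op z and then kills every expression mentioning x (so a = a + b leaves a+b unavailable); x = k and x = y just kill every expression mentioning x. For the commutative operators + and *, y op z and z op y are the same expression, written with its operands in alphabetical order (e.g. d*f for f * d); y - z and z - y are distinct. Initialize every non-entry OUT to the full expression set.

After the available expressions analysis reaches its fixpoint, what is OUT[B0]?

Answer: {f-e}

Working:
Fixpoint table:
  B0:   IN={}   OUT={f-e}
  B1:   IN={f-e}   OUT={d+d}
  B2:   IN={}   OUT={b-d}
  B3:   IN={b-d}   OUT={}
  B4:   IN={}   OUT={}

Merge at B0 (entry node, so the boundary value {} is joined with the incoming edge(s)): IN[B0] = {} ∩ OUT[B1] = {}
Applying B0's transfer function to that IN value gives OUT[B0] (row B0 above).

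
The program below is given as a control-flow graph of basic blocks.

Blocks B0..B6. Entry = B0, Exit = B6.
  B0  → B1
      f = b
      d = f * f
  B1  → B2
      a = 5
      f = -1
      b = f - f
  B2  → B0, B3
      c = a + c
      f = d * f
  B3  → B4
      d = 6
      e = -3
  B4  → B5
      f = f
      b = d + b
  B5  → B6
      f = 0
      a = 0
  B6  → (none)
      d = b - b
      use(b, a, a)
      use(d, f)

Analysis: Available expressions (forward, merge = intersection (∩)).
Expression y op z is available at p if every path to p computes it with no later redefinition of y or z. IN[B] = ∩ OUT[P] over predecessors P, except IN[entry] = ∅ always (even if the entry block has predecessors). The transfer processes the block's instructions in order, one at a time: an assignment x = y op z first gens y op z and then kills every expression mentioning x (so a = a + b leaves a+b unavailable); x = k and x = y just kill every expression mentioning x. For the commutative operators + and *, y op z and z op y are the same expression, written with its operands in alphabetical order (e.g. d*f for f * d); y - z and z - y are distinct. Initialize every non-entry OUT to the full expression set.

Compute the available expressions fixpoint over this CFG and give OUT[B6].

Answer: {b-b}

Trace:
Per-block solution:
  B0: | IN={} | OUT={f*f}
  B1: | IN={f*f} | OUT={f-f}
  B2: | IN={f-f} | OUT={}
  B3: | IN={} | OUT={}
  B4: | IN={} | OUT={}
  B5: | IN={} | OUT={}
  B6: | IN={} | OUT={b-b}

Merge at B6: IN[B6] = OUT[B5] = {}
Applying B6's transfer function to that IN value gives OUT[B6] (row B6 above).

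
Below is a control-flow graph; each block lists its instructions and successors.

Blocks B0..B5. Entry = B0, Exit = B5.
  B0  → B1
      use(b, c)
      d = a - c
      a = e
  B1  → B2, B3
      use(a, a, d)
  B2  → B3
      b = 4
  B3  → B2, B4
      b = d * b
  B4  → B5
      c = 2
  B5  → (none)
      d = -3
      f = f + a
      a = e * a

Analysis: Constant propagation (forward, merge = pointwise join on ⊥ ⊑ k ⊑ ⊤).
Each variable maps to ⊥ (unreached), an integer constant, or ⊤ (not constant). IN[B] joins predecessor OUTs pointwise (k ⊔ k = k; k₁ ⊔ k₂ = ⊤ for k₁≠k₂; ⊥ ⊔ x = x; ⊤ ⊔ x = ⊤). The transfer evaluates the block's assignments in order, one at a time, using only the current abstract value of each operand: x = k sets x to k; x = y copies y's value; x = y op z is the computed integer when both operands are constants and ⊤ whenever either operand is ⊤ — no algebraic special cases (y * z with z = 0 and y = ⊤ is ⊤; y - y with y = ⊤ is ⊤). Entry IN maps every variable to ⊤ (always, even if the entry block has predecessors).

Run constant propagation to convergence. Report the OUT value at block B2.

Per-block solution:
  B0: | IN=(all ⊤) | OUT=(all ⊤)
  B1: | IN=(all ⊤) | OUT=(all ⊤)
  B2: | IN=(all ⊤) | OUT={b:4; rest ⊤}
  B3: | IN=(all ⊤) | OUT=(all ⊤)
  B4: | IN=(all ⊤) | OUT={c:2; rest ⊤}
  B5: | IN={c:2; rest ⊤} | OUT={c:2, d:-3; rest ⊤}

Merge at B2: IN[B2] = OUT[B1] ⊔ OUT[B3] = {a: ⊤, b: ⊤, c: ⊤, d: ⊤, e: ⊤, f: ⊤}
Applying B2's transfer function to that IN value gives OUT[B2] (row B2 above).

Answer: {a: ⊤, b: 4, c: ⊤, d: ⊤, e: ⊤, f: ⊤}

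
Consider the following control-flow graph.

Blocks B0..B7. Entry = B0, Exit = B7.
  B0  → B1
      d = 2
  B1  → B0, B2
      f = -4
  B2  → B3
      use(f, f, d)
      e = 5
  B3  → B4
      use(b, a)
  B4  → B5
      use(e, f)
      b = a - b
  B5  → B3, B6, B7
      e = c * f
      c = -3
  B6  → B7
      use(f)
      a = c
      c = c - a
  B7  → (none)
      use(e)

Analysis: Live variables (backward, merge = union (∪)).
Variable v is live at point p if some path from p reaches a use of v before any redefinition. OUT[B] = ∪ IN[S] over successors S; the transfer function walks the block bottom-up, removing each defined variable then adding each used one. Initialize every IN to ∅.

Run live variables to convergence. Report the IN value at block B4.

Fixpoint table:
  B0: | IN={a, b, c} | OUT={a, b, c, d}
  B1: | IN={a, b, c, d} | OUT={a, b, c, d, f}
  B2: | IN={a, b, c, d, f} | OUT={a, b, c, e, f}
  B3: | IN={a, b, c, e, f} | OUT={a, b, c, e, f}
  B4: | IN={a, b, c, e, f} | OUT={a, b, c, f}
  B5: | IN={a, b, c, f} | OUT={a, b, c, e, f}
  B6: | IN={c, e, f} | OUT={e}
  B7: | IN={e} | OUT={}

Merge at B4: OUT[B4] = IN[B5] = {a, b, c, f}
Applying B4's transfer function to that OUT value gives IN[B4] (row B4 above).

Answer: {a, b, c, e, f}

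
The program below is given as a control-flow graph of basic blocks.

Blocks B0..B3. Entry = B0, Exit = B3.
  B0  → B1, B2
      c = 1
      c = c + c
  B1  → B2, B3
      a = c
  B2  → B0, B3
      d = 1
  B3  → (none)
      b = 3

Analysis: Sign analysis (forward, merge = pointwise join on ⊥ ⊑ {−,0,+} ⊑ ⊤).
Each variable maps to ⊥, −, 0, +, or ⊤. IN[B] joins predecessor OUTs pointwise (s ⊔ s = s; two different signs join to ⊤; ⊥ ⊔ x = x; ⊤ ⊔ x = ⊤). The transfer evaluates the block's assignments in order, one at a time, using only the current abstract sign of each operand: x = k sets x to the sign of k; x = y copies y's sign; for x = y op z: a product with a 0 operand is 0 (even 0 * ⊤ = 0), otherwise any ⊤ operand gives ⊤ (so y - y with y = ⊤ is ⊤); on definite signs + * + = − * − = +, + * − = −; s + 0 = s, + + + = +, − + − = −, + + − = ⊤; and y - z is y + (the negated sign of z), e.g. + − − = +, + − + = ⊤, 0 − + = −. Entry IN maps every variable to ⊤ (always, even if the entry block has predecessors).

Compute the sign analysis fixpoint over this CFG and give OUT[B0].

Answer: {a: ⊤, b: ⊤, c: +, d: ⊤, e: ⊤, f: ⊤}

Working:
Per-block solution:
  B0: | IN=(all ⊤) | OUT={c:+; rest ⊤}
  B1: | IN={c:+; rest ⊤} | OUT={a:+, c:+; rest ⊤}
  B2: | IN={c:+; rest ⊤} | OUT={c:+, d:+; rest ⊤}
  B3: | IN={c:+; rest ⊤} | OUT={b:+, c:+; rest ⊤}

Merge at B0 (entry node, so the boundary value (all ⊤) is joined with the incoming edge(s)): IN[B0] = (all ⊤) ⊔ OUT[B2] = {a: ⊤, b: ⊤, c: ⊤, d: ⊤, e: ⊤, f: ⊤}
Applying B0's transfer function to that IN value gives OUT[B0] (row B0 above).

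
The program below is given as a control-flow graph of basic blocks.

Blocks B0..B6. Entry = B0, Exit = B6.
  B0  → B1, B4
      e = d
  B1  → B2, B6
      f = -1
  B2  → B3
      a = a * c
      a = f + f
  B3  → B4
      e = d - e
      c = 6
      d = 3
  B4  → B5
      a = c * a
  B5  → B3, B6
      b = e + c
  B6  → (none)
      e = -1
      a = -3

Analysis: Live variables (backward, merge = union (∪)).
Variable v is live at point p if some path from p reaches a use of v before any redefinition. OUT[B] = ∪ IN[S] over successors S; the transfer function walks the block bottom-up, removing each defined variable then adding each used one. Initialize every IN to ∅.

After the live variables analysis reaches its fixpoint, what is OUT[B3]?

Fixpoint table:
  B0:  IN={a, c, d}  OUT={a, c, d, e}
  B1:  IN={a, c, d, e}  OUT={a, c, d, e, f}
  B2:  IN={a, c, d, e, f}  OUT={a, d, e}
  B3:  IN={a, d, e}  OUT={a, c, d, e}
  B4:  IN={a, c, d, e}  OUT={a, c, d, e}
  B5:  IN={a, c, d, e}  OUT={a, d, e}
  B6:  IN={}  OUT={}

Merge at B3: OUT[B3] = IN[B4] = {a, c, d, e}

Answer: {a, c, d, e}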